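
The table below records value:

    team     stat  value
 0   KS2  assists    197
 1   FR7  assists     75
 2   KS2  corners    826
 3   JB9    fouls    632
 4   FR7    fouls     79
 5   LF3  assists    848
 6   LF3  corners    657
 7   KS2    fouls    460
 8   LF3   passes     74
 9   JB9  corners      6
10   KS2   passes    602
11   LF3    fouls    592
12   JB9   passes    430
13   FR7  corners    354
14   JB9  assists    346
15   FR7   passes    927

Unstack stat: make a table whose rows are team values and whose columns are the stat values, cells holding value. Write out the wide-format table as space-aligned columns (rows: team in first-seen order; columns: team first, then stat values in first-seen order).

team  assists  corners  fouls  passes
KS2   197      826      460    602   
FR7   75       354      79     927   
JB9   346      6        632    430   
LF3   848      657      592    74    

Columns: team plus the 4 distinct stat values (assists, corners, fouls, passes).
For example, row KS2 column assists takes value=197 from the long row (KS2, assists).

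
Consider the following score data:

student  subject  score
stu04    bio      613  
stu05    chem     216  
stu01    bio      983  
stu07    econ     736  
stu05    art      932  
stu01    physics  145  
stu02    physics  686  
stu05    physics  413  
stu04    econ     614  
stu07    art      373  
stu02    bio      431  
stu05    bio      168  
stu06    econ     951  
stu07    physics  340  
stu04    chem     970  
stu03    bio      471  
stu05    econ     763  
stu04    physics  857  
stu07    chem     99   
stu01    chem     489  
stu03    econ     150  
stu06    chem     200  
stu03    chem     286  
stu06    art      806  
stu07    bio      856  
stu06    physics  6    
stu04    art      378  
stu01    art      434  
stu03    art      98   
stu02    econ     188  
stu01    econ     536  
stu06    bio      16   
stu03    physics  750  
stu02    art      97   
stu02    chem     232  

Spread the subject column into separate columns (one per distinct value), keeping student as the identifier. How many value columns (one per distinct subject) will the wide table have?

5

5 distinct subject values: econ, physics, art, chem, bio.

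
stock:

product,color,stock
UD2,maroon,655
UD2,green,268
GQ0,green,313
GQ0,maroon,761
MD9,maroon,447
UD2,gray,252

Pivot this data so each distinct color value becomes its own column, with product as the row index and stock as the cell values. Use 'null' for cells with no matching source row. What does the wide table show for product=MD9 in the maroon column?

447

The long row with product=MD9, color=maroon has stock=447.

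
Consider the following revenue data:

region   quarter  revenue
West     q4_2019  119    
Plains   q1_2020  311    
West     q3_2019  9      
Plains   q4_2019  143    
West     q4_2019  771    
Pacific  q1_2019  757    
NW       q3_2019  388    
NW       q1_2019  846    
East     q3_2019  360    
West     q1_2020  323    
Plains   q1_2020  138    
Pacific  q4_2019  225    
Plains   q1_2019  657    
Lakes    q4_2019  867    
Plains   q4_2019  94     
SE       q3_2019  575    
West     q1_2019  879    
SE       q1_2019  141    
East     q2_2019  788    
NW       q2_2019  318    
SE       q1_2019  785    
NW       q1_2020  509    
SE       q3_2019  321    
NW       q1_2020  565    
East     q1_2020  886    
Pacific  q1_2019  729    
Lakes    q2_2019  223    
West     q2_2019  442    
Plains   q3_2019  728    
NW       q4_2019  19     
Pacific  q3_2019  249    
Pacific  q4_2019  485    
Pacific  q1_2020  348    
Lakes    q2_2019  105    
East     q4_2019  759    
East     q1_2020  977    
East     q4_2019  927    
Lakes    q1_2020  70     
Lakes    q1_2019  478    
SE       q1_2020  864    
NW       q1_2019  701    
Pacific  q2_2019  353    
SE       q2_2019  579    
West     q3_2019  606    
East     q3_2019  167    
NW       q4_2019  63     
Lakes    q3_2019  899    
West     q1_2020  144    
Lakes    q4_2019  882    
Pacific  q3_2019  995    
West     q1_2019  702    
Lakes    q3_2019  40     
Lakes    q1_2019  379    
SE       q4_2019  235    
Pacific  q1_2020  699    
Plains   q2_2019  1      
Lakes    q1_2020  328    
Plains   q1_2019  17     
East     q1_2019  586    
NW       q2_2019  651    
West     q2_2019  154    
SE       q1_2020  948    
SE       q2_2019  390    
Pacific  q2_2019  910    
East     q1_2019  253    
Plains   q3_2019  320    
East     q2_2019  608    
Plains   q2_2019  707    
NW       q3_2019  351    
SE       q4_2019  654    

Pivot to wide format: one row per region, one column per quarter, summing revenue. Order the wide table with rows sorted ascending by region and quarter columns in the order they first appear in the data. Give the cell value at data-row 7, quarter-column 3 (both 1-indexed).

With rows sorted ascending by region, row 7 is region=West. quarter columns in first-appearance order: q4_2019, q1_2020, q3_2019, q1_2019, q2_2019; column 3 is q3_2019.
Long rows with region=West, quarter=q3_2019: 9 + 606 = 615.

615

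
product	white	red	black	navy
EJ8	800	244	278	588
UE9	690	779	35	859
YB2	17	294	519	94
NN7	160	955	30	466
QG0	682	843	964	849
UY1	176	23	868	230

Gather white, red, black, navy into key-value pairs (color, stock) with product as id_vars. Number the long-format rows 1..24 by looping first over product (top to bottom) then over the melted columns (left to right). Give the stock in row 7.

35

24 rows total (6 × 4). Row 7: index ⌊(7-1)/4⌋ = 1 into product → UE9; (7-1) mod 4 = 2 into the melted columns → black.
So row 7 is (UE9, black, 35); stock = 35.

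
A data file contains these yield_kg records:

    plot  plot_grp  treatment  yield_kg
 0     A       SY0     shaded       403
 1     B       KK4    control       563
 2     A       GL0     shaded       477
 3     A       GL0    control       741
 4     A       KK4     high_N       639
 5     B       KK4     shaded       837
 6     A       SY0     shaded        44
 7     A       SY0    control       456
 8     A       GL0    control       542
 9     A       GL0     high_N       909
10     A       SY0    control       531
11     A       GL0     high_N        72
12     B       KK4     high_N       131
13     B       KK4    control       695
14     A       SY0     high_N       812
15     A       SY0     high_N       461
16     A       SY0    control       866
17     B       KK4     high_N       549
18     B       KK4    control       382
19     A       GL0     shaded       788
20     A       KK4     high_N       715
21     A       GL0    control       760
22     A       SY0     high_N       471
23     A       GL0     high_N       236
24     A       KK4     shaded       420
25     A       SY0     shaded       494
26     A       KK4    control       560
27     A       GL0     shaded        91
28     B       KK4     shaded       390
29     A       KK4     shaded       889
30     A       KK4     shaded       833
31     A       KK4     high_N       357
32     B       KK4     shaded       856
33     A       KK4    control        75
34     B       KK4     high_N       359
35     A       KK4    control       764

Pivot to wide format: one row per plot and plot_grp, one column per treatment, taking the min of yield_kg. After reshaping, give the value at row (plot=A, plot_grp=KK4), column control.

Rows with plot=A, plot_grp=KK4 and treatment=control: yield_kg values are 560, 75, 764.
min(560, 75, 764) = 75.

75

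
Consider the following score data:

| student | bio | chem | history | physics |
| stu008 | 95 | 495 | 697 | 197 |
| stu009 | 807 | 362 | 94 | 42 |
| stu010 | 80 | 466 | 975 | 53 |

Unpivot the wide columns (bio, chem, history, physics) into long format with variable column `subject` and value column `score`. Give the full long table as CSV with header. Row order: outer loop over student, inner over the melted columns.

Each (student, column) pair becomes one row: 3 × 4 = 12 rows.
For example, (stu008, bio) → score=95.

student,subject,score
stu008,bio,95
stu008,chem,495
stu008,history,697
stu008,physics,197
stu009,bio,807
stu009,chem,362
stu009,history,94
stu009,physics,42
stu010,bio,80
stu010,chem,466
stu010,history,975
stu010,physics,53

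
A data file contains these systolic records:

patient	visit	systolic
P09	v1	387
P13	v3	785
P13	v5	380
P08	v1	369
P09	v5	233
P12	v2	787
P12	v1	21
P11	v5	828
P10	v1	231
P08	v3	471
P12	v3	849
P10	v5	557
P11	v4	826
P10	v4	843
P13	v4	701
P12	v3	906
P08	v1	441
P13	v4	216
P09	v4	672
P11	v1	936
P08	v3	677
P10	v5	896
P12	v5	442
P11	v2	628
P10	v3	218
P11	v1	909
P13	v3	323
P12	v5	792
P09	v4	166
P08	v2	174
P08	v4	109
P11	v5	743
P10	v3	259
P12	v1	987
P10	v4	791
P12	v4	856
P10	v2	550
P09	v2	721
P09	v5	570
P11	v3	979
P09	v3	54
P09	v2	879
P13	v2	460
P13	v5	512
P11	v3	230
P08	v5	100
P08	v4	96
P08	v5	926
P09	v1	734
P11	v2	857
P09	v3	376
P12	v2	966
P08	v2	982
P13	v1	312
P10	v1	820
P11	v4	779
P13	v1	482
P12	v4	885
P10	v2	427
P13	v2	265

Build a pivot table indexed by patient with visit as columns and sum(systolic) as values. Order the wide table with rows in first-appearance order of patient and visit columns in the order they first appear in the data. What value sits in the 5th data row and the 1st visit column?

1845

With rows in first-appearance order of patient, row 5 is patient=P11. visit columns in first-appearance order: v1, v3, v5, v2, v4; column 1 is v1.
Long rows with patient=P11, visit=v1: 936 + 909 = 1845.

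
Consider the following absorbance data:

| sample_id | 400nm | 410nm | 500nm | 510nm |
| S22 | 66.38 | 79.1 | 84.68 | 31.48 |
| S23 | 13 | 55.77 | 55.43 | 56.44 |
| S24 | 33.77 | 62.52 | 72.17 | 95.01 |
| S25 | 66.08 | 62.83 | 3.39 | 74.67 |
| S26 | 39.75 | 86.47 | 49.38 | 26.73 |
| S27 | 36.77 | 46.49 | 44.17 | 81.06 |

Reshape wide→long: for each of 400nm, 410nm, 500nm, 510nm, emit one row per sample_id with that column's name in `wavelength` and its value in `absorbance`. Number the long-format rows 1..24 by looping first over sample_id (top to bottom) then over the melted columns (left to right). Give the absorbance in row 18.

86.47

24 rows total (6 × 4). Row 18: index ⌊(18-1)/4⌋ = 4 into sample_id → S26; (18-1) mod 4 = 1 into the melted columns → 410nm.
So row 18 is (S26, 410nm, 86.47); absorbance = 86.47.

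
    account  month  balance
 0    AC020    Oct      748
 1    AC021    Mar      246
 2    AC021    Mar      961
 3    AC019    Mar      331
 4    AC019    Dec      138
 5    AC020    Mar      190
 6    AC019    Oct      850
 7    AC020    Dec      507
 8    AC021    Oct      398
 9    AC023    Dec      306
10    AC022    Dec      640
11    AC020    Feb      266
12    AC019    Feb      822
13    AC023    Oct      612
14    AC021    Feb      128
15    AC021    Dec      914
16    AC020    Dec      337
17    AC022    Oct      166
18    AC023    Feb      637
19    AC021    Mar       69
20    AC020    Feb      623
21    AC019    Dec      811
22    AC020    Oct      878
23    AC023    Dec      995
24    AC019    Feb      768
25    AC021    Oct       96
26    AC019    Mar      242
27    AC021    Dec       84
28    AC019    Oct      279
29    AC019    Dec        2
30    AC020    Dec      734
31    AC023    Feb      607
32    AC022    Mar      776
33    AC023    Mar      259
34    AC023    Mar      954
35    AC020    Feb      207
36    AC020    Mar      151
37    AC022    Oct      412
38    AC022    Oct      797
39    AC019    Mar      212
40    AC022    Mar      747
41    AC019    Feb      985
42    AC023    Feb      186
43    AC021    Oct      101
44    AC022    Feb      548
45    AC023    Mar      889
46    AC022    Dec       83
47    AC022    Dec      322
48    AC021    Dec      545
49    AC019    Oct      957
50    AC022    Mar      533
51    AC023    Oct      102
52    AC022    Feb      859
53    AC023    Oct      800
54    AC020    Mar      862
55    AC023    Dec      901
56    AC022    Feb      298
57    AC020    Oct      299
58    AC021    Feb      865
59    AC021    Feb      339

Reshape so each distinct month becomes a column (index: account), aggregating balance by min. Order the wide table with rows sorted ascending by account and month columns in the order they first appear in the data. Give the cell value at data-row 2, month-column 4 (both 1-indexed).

With rows sorted ascending by account, row 2 is account=AC020. month columns in first-appearance order: Oct, Mar, Dec, Feb; column 4 is Feb.
Long rows with account=AC020, month=Feb: min(266, 623, 207) = 207.

207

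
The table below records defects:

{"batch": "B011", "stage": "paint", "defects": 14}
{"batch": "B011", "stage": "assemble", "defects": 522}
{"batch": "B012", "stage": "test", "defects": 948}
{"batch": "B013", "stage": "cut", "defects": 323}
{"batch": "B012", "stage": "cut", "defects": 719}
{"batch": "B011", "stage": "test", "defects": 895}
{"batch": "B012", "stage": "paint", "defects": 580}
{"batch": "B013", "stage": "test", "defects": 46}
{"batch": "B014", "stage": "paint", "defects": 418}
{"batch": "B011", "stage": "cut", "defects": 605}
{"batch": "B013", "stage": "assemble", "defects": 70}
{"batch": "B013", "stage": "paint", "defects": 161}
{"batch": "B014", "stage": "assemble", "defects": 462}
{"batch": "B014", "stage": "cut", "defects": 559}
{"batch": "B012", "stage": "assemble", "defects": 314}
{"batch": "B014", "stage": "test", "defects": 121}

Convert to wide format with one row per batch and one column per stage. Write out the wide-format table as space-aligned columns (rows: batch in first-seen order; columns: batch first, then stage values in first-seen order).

Columns: batch plus the 4 distinct stage values (paint, assemble, test, cut).
For example, row B011 column paint takes defects=14 from the long row (B011, paint).

batch  paint  assemble  test  cut
B011   14     522       895   605
B012   580    314       948   719
B013   161    70        46    323
B014   418    462       121   559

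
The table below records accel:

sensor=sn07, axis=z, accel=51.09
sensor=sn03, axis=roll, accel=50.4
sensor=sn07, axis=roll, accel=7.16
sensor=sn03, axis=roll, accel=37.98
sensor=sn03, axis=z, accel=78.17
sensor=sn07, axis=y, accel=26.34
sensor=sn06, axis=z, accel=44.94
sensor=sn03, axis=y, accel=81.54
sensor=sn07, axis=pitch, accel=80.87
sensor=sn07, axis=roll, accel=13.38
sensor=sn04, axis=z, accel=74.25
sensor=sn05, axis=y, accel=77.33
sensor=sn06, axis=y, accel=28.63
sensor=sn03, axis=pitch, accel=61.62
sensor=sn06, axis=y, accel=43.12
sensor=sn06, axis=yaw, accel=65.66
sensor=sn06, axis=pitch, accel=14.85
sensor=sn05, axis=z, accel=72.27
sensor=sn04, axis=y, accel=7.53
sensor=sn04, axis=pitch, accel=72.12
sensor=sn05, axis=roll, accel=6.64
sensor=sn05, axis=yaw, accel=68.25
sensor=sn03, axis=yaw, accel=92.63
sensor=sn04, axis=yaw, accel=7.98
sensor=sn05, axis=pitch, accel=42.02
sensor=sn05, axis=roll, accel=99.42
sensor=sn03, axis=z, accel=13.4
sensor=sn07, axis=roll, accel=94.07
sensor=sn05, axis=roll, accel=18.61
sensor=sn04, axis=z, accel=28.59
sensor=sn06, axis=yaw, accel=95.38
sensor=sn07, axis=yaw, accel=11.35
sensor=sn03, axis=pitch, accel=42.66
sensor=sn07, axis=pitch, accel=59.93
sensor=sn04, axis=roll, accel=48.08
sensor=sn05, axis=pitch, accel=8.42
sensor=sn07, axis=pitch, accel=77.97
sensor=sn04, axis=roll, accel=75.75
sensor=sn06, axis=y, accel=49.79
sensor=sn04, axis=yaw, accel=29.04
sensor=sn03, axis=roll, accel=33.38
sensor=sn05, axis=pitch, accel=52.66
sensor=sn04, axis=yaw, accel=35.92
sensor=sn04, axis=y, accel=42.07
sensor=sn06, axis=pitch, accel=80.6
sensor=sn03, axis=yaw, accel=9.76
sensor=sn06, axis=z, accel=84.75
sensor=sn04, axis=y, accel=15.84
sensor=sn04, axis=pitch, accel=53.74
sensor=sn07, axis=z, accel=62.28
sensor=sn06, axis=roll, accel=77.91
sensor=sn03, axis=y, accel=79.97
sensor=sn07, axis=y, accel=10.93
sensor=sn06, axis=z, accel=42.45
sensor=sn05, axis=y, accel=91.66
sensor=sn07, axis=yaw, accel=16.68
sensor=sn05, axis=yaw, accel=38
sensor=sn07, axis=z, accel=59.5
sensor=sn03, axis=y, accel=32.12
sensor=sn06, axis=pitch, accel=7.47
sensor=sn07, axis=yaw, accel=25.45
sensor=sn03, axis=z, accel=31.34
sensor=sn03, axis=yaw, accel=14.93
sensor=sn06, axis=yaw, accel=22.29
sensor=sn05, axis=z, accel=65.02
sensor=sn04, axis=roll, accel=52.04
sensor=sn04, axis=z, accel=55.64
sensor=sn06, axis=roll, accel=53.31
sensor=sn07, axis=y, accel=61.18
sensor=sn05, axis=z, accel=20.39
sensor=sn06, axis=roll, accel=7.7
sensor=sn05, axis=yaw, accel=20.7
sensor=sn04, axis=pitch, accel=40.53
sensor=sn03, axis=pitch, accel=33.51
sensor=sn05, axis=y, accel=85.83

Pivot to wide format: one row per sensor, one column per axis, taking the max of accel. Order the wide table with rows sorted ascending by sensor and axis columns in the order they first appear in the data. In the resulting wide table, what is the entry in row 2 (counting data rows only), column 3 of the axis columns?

42.07

With rows sorted ascending by sensor, row 2 is sensor=sn04. axis columns in first-appearance order: z, roll, y, pitch, yaw; column 3 is y.
Long rows with sensor=sn04, axis=y: max(7.53, 42.07, 15.84) = 42.07.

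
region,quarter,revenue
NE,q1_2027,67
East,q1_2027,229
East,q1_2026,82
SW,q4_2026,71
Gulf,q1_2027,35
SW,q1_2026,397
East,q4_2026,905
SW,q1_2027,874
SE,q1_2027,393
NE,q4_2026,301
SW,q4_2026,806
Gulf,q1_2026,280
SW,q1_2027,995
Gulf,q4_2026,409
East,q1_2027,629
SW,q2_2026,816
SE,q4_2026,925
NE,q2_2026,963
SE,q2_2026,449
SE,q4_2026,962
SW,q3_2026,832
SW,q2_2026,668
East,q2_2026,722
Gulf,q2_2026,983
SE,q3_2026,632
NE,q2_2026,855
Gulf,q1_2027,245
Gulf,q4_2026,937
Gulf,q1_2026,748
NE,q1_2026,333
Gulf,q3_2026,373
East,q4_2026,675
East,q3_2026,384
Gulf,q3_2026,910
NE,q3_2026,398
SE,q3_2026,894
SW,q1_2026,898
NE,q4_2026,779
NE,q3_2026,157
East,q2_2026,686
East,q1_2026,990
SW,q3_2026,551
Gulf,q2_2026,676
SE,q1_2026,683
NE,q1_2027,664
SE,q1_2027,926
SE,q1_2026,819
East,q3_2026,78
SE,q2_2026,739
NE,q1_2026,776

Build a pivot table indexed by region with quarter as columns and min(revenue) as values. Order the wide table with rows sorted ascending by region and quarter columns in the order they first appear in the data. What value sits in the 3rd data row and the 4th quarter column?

855

With rows sorted ascending by region, row 3 is region=NE. quarter columns in first-appearance order: q1_2027, q1_2026, q4_2026, q2_2026, q3_2026; column 4 is q2_2026.
Long rows with region=NE, quarter=q2_2026: min(963, 855) = 855.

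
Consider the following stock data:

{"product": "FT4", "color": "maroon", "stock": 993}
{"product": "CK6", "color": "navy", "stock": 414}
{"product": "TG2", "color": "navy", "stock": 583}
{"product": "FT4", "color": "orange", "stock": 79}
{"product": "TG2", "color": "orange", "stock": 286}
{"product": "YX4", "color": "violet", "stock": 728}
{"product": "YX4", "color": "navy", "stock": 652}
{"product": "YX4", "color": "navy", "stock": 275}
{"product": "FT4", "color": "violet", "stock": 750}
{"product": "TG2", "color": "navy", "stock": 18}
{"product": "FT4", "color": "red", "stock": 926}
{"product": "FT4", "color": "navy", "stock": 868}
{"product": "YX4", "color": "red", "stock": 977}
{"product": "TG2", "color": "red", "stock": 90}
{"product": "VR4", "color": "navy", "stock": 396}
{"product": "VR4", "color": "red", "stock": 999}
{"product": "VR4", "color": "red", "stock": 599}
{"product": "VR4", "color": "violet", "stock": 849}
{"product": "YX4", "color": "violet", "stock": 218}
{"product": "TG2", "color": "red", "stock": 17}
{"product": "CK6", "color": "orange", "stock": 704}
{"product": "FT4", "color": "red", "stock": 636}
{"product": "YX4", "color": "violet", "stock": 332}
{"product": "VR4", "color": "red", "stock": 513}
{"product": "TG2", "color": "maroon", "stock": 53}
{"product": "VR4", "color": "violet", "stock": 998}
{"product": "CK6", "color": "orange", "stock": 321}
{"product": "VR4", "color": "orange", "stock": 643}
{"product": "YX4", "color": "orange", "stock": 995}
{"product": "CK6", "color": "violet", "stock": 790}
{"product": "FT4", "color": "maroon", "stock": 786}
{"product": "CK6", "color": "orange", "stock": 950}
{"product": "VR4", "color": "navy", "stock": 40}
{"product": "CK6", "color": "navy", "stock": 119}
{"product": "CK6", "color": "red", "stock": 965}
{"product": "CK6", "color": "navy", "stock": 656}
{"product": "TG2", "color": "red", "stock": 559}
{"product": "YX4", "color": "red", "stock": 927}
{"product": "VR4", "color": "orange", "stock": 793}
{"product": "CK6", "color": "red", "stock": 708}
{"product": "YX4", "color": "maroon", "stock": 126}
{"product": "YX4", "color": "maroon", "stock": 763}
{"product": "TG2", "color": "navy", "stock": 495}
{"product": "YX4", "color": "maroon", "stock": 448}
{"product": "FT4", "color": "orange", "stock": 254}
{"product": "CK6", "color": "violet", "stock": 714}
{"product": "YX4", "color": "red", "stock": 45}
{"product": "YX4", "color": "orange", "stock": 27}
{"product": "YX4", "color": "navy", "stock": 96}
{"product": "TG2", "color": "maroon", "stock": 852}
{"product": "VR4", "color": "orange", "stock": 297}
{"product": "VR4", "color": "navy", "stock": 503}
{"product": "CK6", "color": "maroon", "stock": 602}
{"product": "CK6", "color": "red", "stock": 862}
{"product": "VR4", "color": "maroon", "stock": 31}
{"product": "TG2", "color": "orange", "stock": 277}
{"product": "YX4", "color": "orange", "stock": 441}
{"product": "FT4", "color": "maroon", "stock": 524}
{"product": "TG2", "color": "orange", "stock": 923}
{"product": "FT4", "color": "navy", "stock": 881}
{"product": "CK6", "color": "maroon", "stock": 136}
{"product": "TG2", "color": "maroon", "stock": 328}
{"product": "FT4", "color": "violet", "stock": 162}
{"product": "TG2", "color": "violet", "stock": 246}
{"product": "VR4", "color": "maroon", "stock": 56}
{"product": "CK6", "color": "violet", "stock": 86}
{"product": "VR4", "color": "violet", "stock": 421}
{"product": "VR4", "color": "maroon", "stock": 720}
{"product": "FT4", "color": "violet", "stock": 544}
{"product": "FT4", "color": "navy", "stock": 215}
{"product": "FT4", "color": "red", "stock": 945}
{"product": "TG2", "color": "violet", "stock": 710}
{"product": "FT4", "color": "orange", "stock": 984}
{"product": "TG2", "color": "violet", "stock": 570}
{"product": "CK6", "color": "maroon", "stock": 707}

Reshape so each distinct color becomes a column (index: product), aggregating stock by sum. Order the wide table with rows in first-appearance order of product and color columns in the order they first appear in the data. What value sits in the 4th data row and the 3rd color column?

1463

With rows in first-appearance order of product, row 4 is product=YX4. color columns in first-appearance order: maroon, navy, orange, violet, red; column 3 is orange.
Long rows with product=YX4, color=orange: 995 + 27 + 441 = 1463.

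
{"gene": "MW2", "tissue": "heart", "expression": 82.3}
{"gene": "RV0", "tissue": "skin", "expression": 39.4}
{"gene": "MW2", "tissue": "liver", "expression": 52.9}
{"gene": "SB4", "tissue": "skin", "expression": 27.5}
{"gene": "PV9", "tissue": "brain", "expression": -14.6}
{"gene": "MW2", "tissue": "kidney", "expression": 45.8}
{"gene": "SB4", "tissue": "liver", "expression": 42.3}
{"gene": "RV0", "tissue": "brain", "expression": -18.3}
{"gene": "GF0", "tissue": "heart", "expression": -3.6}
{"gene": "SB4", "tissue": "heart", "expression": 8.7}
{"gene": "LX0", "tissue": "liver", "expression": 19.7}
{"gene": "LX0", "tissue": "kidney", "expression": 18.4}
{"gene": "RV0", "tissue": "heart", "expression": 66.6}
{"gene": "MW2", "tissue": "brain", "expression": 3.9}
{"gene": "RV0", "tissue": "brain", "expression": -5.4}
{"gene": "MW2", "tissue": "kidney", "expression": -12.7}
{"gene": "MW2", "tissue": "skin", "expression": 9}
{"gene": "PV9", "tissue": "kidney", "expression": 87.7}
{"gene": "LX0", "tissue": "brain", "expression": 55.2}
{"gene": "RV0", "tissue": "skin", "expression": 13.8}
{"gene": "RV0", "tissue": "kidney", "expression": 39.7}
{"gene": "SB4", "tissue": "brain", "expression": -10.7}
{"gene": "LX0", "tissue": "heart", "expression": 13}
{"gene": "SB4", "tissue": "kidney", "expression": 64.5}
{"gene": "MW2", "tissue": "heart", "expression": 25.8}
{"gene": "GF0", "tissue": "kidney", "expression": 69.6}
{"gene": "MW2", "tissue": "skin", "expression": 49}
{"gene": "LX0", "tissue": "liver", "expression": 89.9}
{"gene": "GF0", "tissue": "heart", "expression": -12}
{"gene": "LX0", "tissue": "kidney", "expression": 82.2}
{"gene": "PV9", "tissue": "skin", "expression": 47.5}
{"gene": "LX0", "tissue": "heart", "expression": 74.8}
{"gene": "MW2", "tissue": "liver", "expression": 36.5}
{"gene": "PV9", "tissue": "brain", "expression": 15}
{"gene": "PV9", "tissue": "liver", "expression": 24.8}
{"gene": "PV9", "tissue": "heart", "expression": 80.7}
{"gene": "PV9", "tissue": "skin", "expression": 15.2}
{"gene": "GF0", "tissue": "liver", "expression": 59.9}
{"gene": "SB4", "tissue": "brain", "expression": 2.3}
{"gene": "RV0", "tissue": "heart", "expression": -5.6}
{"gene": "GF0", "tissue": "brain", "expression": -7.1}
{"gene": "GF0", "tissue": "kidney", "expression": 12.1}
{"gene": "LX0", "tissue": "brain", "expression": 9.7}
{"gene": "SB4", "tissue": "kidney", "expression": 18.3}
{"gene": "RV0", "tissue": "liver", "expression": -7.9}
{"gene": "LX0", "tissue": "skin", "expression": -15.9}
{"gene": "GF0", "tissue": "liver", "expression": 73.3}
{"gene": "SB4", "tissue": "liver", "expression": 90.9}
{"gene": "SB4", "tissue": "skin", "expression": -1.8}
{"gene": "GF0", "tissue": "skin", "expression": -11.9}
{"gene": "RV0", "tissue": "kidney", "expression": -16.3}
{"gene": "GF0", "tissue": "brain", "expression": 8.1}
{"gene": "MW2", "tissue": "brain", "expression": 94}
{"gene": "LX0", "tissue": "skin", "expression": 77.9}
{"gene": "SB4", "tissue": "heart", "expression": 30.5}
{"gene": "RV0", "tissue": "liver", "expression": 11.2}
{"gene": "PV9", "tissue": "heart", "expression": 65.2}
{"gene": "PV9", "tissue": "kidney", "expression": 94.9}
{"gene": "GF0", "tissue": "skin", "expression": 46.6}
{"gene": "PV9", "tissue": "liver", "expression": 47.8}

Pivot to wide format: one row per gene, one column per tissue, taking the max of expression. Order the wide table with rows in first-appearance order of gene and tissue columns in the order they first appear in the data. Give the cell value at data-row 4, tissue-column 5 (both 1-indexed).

With rows in first-appearance order of gene, row 4 is gene=PV9. tissue columns in first-appearance order: heart, skin, liver, brain, kidney; column 5 is kidney.
Long rows with gene=PV9, tissue=kidney: max(87.7, 94.9) = 94.9.

94.9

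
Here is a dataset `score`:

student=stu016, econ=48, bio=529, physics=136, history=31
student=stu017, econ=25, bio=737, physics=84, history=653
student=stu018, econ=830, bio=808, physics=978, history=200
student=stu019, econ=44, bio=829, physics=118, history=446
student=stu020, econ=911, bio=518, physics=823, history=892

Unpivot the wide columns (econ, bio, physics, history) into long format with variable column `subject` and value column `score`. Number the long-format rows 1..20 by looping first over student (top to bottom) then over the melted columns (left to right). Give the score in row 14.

20 rows total (5 × 4). Row 14: index ⌊(14-1)/4⌋ = 3 into student → stu019; (14-1) mod 4 = 1 into the melted columns → bio.
So row 14 is (stu019, bio, 829); score = 829.

829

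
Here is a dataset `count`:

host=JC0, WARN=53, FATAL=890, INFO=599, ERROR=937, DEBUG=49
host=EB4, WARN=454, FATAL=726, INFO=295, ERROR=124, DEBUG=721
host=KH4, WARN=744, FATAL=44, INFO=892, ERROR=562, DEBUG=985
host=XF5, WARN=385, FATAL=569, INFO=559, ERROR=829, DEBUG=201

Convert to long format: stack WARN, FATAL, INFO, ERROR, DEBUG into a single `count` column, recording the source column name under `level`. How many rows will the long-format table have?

4 host values × 5 melted columns = 20 rows.

20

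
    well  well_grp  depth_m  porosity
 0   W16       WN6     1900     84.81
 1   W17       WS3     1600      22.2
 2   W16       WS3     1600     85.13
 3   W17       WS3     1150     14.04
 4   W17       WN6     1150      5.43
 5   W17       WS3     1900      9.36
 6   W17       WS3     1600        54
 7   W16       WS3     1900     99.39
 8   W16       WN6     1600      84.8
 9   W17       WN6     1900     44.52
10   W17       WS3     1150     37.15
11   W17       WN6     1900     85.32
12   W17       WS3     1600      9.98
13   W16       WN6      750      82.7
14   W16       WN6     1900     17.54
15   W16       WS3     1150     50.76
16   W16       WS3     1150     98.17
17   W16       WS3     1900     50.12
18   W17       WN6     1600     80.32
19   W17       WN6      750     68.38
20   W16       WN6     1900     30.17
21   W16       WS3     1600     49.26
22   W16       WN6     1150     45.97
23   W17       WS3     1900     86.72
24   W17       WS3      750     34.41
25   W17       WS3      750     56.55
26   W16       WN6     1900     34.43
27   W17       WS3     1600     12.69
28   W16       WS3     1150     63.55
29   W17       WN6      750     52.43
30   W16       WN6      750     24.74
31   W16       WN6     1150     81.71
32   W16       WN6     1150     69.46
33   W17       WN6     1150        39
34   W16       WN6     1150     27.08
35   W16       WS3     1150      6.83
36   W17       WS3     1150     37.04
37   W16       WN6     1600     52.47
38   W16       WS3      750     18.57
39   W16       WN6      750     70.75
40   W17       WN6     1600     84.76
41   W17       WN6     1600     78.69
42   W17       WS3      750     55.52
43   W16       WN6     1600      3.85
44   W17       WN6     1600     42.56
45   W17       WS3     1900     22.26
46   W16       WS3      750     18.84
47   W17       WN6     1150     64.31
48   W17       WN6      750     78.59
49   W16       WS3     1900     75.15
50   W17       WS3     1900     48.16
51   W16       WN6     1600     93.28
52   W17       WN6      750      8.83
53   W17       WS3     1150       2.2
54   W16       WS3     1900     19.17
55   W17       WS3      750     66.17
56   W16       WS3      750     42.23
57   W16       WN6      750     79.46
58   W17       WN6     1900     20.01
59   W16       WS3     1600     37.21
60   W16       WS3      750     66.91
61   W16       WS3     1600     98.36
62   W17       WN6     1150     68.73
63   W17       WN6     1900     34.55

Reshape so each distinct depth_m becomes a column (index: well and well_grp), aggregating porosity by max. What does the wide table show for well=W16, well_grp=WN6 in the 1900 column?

84.81

Rows with well=W16, well_grp=WN6 and depth_m=1900: porosity values are 84.81, 17.54, 30.17, 34.43.
max(84.81, 17.54, 30.17, 34.43) = 84.81.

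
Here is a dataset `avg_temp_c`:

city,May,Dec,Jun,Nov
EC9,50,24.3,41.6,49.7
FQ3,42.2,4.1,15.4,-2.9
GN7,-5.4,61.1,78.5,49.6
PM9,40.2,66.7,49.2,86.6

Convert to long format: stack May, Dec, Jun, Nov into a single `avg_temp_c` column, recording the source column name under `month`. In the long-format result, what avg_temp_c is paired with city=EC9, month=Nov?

49.7

Unpivoting turns each (city, wide-column) pair into one long row.
The wide cell at row EC9, column Nov holds 49.7, so the long row (EC9, Nov) has avg_temp_c=49.7.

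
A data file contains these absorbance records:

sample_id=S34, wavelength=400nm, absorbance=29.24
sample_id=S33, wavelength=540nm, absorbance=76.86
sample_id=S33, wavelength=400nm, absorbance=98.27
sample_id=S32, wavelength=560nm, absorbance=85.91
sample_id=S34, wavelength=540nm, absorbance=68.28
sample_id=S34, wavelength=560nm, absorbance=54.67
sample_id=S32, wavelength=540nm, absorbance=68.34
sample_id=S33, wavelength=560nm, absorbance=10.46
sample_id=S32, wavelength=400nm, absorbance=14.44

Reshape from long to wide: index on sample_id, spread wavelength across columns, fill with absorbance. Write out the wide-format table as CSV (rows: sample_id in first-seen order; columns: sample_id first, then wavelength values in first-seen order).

Columns: sample_id plus the 3 distinct wavelength values (400nm, 540nm, 560nm).
For example, row S34 column 400nm takes absorbance=29.24 from the long row (S34, 400nm).

sample_id,400nm,540nm,560nm
S34,29.24,68.28,54.67
S33,98.27,76.86,10.46
S32,14.44,68.34,85.91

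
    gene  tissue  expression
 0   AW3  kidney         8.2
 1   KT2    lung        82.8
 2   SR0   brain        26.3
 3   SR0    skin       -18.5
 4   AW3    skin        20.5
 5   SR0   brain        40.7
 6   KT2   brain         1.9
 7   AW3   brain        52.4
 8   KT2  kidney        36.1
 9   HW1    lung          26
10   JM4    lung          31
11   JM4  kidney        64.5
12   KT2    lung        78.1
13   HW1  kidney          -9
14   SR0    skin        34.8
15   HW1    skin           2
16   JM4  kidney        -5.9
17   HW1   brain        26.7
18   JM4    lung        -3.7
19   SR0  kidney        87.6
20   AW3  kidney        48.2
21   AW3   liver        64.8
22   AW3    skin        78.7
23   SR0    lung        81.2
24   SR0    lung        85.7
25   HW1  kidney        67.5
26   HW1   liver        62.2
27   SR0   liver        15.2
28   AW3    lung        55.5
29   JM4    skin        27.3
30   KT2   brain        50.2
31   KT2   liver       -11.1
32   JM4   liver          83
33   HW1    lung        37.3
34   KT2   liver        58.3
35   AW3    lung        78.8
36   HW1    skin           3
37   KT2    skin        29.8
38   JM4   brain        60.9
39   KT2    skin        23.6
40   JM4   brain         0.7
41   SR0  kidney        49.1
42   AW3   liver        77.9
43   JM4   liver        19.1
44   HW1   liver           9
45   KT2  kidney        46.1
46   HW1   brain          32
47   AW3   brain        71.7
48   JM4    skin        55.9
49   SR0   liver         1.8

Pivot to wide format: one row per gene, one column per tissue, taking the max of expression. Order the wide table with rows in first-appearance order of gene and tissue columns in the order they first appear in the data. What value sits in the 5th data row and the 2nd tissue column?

31

With rows in first-appearance order of gene, row 5 is gene=JM4. tissue columns in first-appearance order: kidney, lung, brain, skin, liver; column 2 is lung.
Long rows with gene=JM4, tissue=lung: max(31, -3.7) = 31.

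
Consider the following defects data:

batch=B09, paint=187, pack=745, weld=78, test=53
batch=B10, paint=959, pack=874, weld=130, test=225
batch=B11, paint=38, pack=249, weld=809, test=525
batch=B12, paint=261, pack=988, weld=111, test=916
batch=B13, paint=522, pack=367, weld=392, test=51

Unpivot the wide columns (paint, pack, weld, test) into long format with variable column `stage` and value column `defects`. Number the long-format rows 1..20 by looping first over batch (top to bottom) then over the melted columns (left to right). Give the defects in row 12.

525

20 rows total (5 × 4). Row 12: index ⌊(12-1)/4⌋ = 2 into batch → B11; (12-1) mod 4 = 3 into the melted columns → test.
So row 12 is (B11, test, 525); defects = 525.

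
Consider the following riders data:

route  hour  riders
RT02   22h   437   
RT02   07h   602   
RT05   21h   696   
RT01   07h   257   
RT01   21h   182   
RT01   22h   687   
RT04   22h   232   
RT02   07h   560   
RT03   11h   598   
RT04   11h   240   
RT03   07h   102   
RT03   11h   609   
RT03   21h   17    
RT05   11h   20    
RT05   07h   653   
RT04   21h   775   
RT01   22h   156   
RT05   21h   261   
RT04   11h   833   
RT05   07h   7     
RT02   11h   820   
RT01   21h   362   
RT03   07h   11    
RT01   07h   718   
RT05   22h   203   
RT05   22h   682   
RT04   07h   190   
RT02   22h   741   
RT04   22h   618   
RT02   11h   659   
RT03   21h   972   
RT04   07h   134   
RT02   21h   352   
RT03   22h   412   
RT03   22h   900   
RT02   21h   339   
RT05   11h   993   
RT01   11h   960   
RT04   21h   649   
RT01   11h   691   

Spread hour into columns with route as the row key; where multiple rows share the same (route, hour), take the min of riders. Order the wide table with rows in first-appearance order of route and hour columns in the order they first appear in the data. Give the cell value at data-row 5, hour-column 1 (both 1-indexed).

With rows in first-appearance order of route, row 5 is route=RT03. hour columns in first-appearance order: 22h, 07h, 21h, 11h; column 1 is 22h.
Long rows with route=RT03, hour=22h: min(412, 900) = 412.

412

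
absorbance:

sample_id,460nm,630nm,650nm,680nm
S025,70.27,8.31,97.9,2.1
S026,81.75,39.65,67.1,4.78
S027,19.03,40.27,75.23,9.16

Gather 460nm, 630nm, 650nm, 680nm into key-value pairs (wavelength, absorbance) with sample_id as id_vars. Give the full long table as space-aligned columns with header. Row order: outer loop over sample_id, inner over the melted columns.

Each (sample_id, column) pair becomes one row: 3 × 4 = 12 rows.
For example, (S025, 460nm) → absorbance=70.27.

sample_id  wavelength  absorbance
S025       460nm       70.27     
S025       630nm       8.31      
S025       650nm       97.9      
S025       680nm       2.1       
S026       460nm       81.75     
S026       630nm       39.65     
S026       650nm       67.1      
S026       680nm       4.78      
S027       460nm       19.03     
S027       630nm       40.27     
S027       650nm       75.23     
S027       680nm       9.16      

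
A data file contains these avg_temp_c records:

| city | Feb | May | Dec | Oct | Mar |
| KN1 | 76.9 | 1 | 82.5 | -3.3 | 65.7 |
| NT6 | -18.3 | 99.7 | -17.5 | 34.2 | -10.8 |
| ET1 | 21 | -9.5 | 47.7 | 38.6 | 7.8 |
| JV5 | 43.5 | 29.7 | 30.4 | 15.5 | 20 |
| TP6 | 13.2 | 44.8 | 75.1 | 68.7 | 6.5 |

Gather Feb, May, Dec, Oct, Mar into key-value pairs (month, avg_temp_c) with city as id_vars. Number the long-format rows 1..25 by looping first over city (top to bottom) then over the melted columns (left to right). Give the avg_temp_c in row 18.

30.4

25 rows total (5 × 5). Row 18: index ⌊(18-1)/5⌋ = 3 into city → JV5; (18-1) mod 5 = 2 into the melted columns → Dec.
So row 18 is (JV5, Dec, 30.4); avg_temp_c = 30.4.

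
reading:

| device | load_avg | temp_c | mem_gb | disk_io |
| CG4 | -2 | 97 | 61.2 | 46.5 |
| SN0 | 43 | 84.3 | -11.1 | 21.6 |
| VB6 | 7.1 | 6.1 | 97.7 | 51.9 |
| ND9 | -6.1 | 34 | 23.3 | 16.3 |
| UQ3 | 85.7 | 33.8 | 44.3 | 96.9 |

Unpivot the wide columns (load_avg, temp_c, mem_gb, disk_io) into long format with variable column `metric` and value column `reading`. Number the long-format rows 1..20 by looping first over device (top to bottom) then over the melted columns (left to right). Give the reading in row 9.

7.1

20 rows total (5 × 4). Row 9: index ⌊(9-1)/4⌋ = 2 into device → VB6; (9-1) mod 4 = 0 into the melted columns → load_avg.
So row 9 is (VB6, load_avg, 7.1); reading = 7.1.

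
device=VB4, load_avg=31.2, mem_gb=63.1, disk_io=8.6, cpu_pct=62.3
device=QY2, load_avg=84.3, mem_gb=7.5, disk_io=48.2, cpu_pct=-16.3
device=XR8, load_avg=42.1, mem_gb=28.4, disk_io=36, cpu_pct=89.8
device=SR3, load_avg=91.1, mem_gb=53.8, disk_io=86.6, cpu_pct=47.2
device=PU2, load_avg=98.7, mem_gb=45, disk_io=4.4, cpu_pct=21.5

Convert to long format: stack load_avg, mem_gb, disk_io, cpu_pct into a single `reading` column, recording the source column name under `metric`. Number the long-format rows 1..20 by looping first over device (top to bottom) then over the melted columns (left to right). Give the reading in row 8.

20 rows total (5 × 4). Row 8: index ⌊(8-1)/4⌋ = 1 into device → QY2; (8-1) mod 4 = 3 into the melted columns → cpu_pct.
So row 8 is (QY2, cpu_pct, -16.3); reading = -16.3.

-16.3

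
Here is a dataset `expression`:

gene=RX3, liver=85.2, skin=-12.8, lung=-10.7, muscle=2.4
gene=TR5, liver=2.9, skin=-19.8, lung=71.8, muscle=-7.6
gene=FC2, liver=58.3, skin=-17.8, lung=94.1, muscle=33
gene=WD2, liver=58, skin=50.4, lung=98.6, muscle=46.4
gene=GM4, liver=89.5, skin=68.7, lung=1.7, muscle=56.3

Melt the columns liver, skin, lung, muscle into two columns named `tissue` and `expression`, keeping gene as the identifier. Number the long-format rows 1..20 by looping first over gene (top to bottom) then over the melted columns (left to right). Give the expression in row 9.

58.3

20 rows total (5 × 4). Row 9: index ⌊(9-1)/4⌋ = 2 into gene → FC2; (9-1) mod 4 = 0 into the melted columns → liver.
So row 9 is (FC2, liver, 58.3); expression = 58.3.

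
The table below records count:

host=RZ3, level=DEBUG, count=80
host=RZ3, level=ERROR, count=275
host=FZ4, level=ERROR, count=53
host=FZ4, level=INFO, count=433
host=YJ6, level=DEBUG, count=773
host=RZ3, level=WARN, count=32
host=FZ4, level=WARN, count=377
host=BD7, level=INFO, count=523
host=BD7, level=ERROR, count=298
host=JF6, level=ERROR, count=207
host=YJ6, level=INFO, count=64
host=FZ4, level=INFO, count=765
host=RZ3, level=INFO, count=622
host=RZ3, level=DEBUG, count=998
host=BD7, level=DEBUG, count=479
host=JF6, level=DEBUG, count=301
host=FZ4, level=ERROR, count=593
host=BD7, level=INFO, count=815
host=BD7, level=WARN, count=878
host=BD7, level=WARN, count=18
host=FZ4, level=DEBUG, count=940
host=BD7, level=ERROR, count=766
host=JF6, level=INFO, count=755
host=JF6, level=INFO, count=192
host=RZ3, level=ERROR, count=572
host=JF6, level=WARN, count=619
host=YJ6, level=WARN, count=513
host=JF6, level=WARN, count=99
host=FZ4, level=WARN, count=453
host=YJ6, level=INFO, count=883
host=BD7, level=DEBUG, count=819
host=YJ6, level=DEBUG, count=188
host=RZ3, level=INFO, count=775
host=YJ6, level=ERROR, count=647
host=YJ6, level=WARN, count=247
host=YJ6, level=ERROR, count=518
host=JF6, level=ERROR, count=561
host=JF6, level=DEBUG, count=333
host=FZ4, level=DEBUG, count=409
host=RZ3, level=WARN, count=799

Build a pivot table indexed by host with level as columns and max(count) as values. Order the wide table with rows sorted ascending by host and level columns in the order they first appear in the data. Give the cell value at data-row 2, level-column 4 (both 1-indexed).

453

With rows sorted ascending by host, row 2 is host=FZ4. level columns in first-appearance order: DEBUG, ERROR, INFO, WARN; column 4 is WARN.
Long rows with host=FZ4, level=WARN: max(377, 453) = 453.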